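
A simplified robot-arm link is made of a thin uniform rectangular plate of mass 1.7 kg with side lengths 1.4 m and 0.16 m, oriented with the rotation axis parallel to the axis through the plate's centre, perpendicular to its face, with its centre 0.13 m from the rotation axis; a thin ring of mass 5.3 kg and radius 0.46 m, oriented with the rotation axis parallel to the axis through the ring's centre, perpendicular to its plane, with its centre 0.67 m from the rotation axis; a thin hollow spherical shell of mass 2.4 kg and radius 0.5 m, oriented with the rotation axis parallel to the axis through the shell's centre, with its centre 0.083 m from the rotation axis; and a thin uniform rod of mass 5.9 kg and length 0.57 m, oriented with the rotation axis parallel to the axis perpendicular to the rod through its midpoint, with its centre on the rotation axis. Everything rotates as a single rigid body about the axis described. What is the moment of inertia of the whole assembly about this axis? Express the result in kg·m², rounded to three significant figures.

Rectangular plate: I_cm = (1/12)M(a²+b²) = (1/12)(1.7)[(1.4)² + (0.16)²] = 0.28129 kg·m²; centre at d = 0.13 m, so the parallel axis theorem gives I = 0.28129 + (1.7)(0.13)² = 0.31002 kg·m².
Thin ring: I_cm = MR² = (5.3)(0.46)² = 1.1215 kg·m²; centre at d = 0.67 m, so the parallel axis theorem gives I = 1.1215 + (5.3)(0.67)² = 3.5007 kg·m².
Spherical shell: I_cm = (2/3)MR² = (2/3)(2.4)(0.5)² = 0.4 kg·m²; centre at d = 0.083 m, so the parallel axis theorem gives I = 0.4 + (2.4)(0.083)² = 0.41653 kg·m².
Thin rod: I_cm = (1/12)ML² = (1/12)(5.9)(0.57)² = 0.15974 kg·m²; axis through the centre, so I = 0.15974 kg·m².
Total I = 0.31002 + 3.5007 + 0.41653 + 0.15974 = 4.3869 kg·m².

4.39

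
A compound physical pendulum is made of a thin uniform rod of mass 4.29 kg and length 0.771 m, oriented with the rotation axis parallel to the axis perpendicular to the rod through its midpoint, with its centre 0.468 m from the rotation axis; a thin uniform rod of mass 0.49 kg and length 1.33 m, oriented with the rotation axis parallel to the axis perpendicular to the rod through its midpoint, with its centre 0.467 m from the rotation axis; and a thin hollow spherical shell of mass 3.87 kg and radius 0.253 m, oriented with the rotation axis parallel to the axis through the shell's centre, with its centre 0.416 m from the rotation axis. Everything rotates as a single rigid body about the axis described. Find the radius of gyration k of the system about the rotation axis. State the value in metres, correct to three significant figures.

0.500

Thin rod: I_cm = (1/12)ML² = (1/12)(4.29)(0.771)² = 0.21251 kg·m²; centre at d = 0.468 m, so the parallel axis theorem gives I = 0.21251 + (4.29)(0.468)² = 1.1521 kg·m².
Thin rod: I_cm = (1/12)ML² = (1/12)(0.49)(1.33)² = 0.07223 kg·m²; centre at d = 0.467 m, so the parallel axis theorem gives I = 0.07223 + (0.49)(0.467)² = 0.17909 kg·m².
Spherical shell: I_cm = (2/3)MR² = (2/3)(3.87)(0.253)² = 0.16514 kg·m²; centre at d = 0.416 m, so the parallel axis theorem gives I = 0.16514 + (3.87)(0.416)² = 0.83487 kg·m².
Total I = 2.1661 kg·m²; total mass M = 8.65 kg.
k = √(I/M) = √(2.1661/8.65) = 0.50041 m.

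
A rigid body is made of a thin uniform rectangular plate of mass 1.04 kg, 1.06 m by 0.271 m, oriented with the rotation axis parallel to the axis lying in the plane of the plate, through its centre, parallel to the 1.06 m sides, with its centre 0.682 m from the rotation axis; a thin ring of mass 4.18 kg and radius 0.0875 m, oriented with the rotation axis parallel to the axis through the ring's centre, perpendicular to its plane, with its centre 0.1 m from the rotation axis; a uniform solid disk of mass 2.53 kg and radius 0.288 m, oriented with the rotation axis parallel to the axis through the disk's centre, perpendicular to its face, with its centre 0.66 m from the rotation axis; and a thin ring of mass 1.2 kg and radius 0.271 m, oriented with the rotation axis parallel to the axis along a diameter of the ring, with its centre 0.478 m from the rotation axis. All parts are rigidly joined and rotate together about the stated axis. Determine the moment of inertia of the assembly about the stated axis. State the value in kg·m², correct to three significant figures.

Rectangular plate: I_cm = (1/12)Mb² = (1/12)(1.04)(0.271)² = 0.0063649 kg·m²; centre at d = 0.682 m, so I = I_cm + Md² gives I = 0.0063649 + (1.04)(0.682)² = 0.49009 kg·m².
Thin ring: I_cm = MR² = (4.18)(0.0875)² = 0.032003 kg·m²; centre at d = 0.1 m, so I = I_cm + Md² gives I = 0.032003 + (4.18)(0.1)² = 0.073803 kg·m².
Solid disk: I_cm = (1/2)MR² = (1/2)(2.53)(0.288)² = 0.10492 kg·m²; centre at d = 0.66 m, so I = I_cm + Md² gives I = 0.10492 + (2.53)(0.66)² = 1.207 kg·m².
Thin ring: I_cm = (1/2)MR² = (1/2)(1.2)(0.271)² = 0.044065 kg·m²; centre at d = 0.478 m, so I = I_cm + Md² gives I = 0.044065 + (1.2)(0.478)² = 0.31825 kg·m².
Total I = 0.49009 + 0.073803 + 1.207 + 0.31825 = 2.0891 kg·m².

2.09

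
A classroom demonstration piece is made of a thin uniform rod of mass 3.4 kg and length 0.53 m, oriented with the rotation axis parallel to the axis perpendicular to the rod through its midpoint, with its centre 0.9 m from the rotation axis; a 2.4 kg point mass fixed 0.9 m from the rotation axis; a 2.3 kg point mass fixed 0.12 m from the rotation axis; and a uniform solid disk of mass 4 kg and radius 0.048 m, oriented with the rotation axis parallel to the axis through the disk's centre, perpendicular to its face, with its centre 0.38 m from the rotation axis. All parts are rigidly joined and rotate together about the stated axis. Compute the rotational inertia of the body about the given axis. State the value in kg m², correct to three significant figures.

5.39

Thin rod: I_cm = (1/12)ML² = (1/12)(3.4)(0.53)² = 0.079588 kg m²; centre at d = 0.9 m, so the parallel axis theorem gives I = 0.079588 + (3.4)(0.9)² = 2.8336 kg m².
Point mass: I_cm = 0; centre at d = 0.9 m, so the parallel axis theorem gives I = 0 + (2.4)(0.9)² = 1.944 kg m².
Point mass: I_cm = 0; centre at d = 0.12 m, so the parallel axis theorem gives I = 0 + (2.3)(0.12)² = 0.03312 kg m².
Solid disk: I_cm = (1/2)MR² = (1/2)(4)(0.048)² = 0.004608 kg m²; centre at d = 0.38 m, so the parallel axis theorem gives I = 0.004608 + (4)(0.38)² = 0.58221 kg m².
Total I = 2.8336 + 1.944 + 0.03312 + 0.58221 = 5.3929 kg m².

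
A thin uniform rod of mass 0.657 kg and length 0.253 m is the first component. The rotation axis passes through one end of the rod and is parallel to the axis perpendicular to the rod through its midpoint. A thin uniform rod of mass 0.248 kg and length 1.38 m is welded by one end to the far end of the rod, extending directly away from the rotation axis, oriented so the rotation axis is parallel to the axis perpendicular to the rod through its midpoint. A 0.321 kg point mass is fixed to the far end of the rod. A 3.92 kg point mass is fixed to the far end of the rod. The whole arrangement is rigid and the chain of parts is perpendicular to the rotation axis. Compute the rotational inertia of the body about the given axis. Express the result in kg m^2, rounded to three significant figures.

Thin rod: I_cm = (1/12)ML² = (1/12)(0.657)(0.253)² = 0.0035045 kg m^2; centre at d = 0.1265 m, so the parallel axis theorem gives I = 0.0035045 + (0.657)(0.1265)² = 0.014018 kg m^2.
Thin rod: I_cm = (1/12)ML² = (1/12)(0.248)(1.38)² = 0.039358 kg m^2; centre at d = 0.1265 + 0.1265 + 0.69 = 0.943 m, so the parallel axis theorem gives I = 0.039358 + (0.248)(0.943)² = 0.25989 kg m^2.
Point mass: I_cm = 0; centre at d = 0.1265 + 0.1265 + 0.69 + 0.69 = 1.633 m, so the parallel axis theorem gives I = 0 + (0.321)(1.633)² = 0.85601 kg m^2.
Point mass: I_cm = 0; centre at d = 0.1265 + 0.1265 + 0.69 + 0.69 = 1.633 m, so the parallel axis theorem gives I = 0 + (3.92)(1.633)² = 10.453 kg m^2.
Total I = 0.014018 + 0.25989 + 0.85601 + 10.453 = 11.583 kg m^2.

11.6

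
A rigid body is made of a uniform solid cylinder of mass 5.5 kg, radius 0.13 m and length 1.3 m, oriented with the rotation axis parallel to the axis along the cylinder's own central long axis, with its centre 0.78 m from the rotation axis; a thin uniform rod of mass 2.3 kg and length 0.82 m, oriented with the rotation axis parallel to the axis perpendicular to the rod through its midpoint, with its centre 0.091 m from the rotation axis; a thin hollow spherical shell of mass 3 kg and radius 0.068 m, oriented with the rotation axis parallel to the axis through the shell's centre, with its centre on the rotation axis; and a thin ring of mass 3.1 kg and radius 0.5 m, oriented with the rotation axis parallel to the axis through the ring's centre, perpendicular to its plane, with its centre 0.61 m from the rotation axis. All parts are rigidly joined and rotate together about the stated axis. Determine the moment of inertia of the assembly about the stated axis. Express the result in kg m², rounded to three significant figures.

5.48

Solid cylinder: I_cm = (1/2)MR² = (1/2)(5.5)(0.13)² = 0.046475 kg m²; centre at d = 0.78 m, so the parallel axis theorem gives I = 0.046475 + (5.5)(0.78)² = 3.3927 kg m².
Thin rod: I_cm = (1/12)ML² = (1/12)(2.3)(0.82)² = 0.12888 kg m²; centre at d = 0.091 m, so the parallel axis theorem gives I = 0.12888 + (2.3)(0.091)² = 0.14792 kg m².
Spherical shell: I_cm = (2/3)MR² = (2/3)(3)(0.068)² = 0.009248 kg m²; axis through the centre, so I = 0.009248 kg m².
Thin ring: I_cm = MR² = (3.1)(0.5)² = 0.775 kg m²; centre at d = 0.61 m, so the parallel axis theorem gives I = 0.775 + (3.1)(0.61)² = 1.9285 kg m².
Total I = 3.3927 + 0.14792 + 0.009248 + 1.9285 = 5.4784 kg m².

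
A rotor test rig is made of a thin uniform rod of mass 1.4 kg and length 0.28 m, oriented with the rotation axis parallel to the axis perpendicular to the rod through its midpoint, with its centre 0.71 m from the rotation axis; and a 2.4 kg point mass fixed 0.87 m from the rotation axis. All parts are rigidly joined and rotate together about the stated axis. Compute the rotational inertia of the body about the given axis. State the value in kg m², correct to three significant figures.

2.53

Thin rod: I_cm = (1/12)ML² = (1/12)(1.4)(0.28)² = 0.0091467 kg m²; centre at d = 0.71 m, so the parallel axis theorem gives I = 0.0091467 + (1.4)(0.71)² = 0.71489 kg m².
Point mass: I_cm = 0; centre at d = 0.87 m, so the parallel axis theorem gives I = 0 + (2.4)(0.87)² = 1.8166 kg m².
Total I = 0.71489 + 1.8166 = 2.5314 kg m².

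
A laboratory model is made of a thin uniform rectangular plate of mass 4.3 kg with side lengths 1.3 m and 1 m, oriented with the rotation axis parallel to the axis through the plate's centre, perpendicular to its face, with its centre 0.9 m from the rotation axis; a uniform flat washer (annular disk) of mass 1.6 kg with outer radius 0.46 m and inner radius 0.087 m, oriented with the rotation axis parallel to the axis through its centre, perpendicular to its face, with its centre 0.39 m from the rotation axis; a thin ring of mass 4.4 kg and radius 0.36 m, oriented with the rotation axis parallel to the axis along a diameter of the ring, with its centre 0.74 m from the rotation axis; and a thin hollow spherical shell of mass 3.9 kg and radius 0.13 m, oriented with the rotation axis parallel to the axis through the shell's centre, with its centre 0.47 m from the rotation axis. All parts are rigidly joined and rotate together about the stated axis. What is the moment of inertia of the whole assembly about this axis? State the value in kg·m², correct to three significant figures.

8.47

Rectangular plate: I_cm = (1/12)M(a²+b²) = (1/12)(4.3)[(1.3)² + (1)²] = 0.96392 kg·m²; centre at d = 0.9 m, so the parallel axis theorem gives I = 0.96392 + (4.3)(0.9)² = 4.4469 kg·m².
Annular disk: I_cm = (1/2)M(R²+r²) = (1/2)(1.6)[(0.46)² + (0.087)²] = 0.17534 kg·m²; centre at d = 0.39 m, so the parallel axis theorem gives I = 0.17534 + (1.6)(0.39)² = 0.4187 kg·m².
Thin ring: I_cm = (1/2)MR² = (1/2)(4.4)(0.36)² = 0.28512 kg·m²; centre at d = 0.74 m, so the parallel axis theorem gives I = 0.28512 + (4.4)(0.74)² = 2.6946 kg·m².
Spherical shell: I_cm = (2/3)MR² = (2/3)(3.9)(0.13)² = 0.04394 kg·m²; centre at d = 0.47 m, so the parallel axis theorem gives I = 0.04394 + (3.9)(0.47)² = 0.90545 kg·m².
Total I = 4.4469 + 0.4187 + 2.6946 + 0.90545 = 8.4656 kg·m².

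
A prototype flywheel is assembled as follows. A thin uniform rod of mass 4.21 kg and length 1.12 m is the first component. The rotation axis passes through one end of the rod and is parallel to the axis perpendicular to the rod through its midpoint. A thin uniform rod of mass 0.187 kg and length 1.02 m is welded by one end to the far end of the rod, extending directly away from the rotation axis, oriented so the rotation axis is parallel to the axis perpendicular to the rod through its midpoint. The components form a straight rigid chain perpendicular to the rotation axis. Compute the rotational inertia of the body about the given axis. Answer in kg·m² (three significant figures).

2.27

Thin rod: I_cm = (1/12)ML² = (1/12)(4.21)(1.12)² = 0.44009 kg·m²; centre at d = 0.56 m, so I = I_cm + Md² gives I = 0.44009 + (4.21)(0.56)² = 1.7603 kg·m².
Thin rod: I_cm = (1/12)ML² = (1/12)(0.187)(1.02)² = 0.016213 kg·m²; centre at d = 0.56 + 0.56 + 0.51 = 1.63 m, so I = I_cm + Md² gives I = 0.016213 + (0.187)(1.63)² = 0.51305 kg·m².
Total I = 1.7603 + 0.51305 = 2.2734 kg·m².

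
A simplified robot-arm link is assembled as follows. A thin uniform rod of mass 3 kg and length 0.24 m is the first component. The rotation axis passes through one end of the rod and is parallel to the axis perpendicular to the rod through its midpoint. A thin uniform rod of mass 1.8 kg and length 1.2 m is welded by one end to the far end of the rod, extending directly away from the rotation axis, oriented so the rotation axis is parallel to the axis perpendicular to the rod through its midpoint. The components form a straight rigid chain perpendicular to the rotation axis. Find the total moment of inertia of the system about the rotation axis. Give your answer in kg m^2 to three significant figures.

Thin rod: I_cm = (1/12)ML² = (1/12)(3)(0.24)² = 0.0144 kg m^2; centre at d = 0.12 m, so I = I_cm + Md² gives I = 0.0144 + (3)(0.12)² = 0.0576 kg m^2.
Thin rod: I_cm = (1/12)ML² = (1/12)(1.8)(1.2)² = 0.216 kg m^2; centre at d = 0.12 + 0.12 + 0.6 = 0.84 m, so I = I_cm + Md² gives I = 0.216 + (1.8)(0.84)² = 1.4861 kg m^2.
Total I = 0.0576 + 1.4861 = 1.5437 kg m^2.

1.54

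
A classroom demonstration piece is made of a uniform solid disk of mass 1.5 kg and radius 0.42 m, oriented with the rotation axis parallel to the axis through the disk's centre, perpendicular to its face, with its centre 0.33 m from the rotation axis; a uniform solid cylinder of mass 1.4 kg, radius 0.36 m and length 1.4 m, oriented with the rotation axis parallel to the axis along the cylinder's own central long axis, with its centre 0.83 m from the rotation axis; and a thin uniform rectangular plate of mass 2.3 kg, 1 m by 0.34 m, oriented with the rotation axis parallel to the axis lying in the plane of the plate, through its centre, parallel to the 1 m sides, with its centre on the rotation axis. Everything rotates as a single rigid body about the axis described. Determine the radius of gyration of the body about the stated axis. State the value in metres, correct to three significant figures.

0.514

Solid disk: I_cm = (1/2)MR² = (1/2)(1.5)(0.42)² = 0.1323 kg m²; centre at d = 0.33 m, so I = I_cm + Md² gives I = 0.1323 + (1.5)(0.33)² = 0.29565 kg m².
Solid cylinder: I_cm = (1/2)MR² = (1/2)(1.4)(0.36)² = 0.09072 kg m²; centre at d = 0.83 m, so I = I_cm + Md² gives I = 0.09072 + (1.4)(0.83)² = 1.0552 kg m².
Rectangular plate: I_cm = (1/12)Mb² = (1/12)(2.3)(0.34)² = 0.022157 kg m²; axis through the centre, so I = 0.022157 kg m².
Total I = 1.373 kg m²; total mass M = 5.2 kg.
k = √(I/M) = √(1.373/5.2) = 0.51384 m.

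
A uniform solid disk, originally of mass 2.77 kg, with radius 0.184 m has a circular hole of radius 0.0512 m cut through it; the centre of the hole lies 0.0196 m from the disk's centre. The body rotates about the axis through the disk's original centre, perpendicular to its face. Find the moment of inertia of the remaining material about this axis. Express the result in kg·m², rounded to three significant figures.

Unpierced body about its centre: I₀ = (1/2)MR² = (1/2)(2.77)(0.184)² = 0.046891 kg·m².
The removed disk has mass m = M·(r/R)² = (2.77)(0.0512/0.184)² = 0.21448 kg (same uniform areal density).
Its moment of inertia about the rotation axis (parallel-axis theorem): I_hole = (1/2)mr² + md² = (1/2)(0.21448)(0.0512)² + (0.21448)(0.0196)² = 0.00036352 kg·m².
Treating the hole as negative mass, I = I₀ − I_hole = 0.046891 − 0.00036352 = 0.046527 kg·m².

0.0465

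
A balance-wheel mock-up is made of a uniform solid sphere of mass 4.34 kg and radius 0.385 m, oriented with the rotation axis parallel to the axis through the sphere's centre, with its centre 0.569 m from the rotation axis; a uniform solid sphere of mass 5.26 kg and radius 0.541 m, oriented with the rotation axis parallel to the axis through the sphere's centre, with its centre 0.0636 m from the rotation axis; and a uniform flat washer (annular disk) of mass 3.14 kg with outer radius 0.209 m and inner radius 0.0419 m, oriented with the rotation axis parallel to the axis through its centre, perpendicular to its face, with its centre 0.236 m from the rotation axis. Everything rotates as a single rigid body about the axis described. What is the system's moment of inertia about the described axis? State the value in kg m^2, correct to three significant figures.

2.55

Solid sphere: I_cm = (2/5)MR² = (2/5)(4.34)(0.385)² = 0.25732 kg m^2; centre at d = 0.569 m, so I = I_cm + Md² gives I = 0.25732 + (4.34)(0.569)² = 1.6624 kg m^2.
Solid sphere: I_cm = (2/5)MR² = (2/5)(5.26)(0.541)² = 0.6158 kg m^2; centre at d = 0.0636 m, so I = I_cm + Md² gives I = 0.6158 + (5.26)(0.0636)² = 0.63708 kg m^2.
Annular disk: I_cm = (1/2)M(R²+r²) = (1/2)(3.14)[(0.209)² + (0.0419)²] = 0.071335 kg m^2; centre at d = 0.236 m, so I = I_cm + Md² gives I = 0.071335 + (3.14)(0.236)² = 0.24622 kg m^2.
Total I = 1.6624 + 0.63708 + 0.24622 = 2.5457 kg m^2.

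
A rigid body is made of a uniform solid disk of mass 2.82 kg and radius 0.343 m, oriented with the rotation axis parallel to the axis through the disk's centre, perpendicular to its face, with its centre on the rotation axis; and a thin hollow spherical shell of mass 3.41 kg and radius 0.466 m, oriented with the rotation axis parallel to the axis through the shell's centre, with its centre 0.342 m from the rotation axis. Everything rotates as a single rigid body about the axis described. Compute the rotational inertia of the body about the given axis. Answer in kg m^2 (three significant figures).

Solid disk: I_cm = (1/2)MR² = (1/2)(2.82)(0.343)² = 0.16589 kg m^2; axis through the centre, so I = 0.16589 kg m^2.
Spherical shell: I_cm = (2/3)MR² = (2/3)(3.41)(0.466)² = 0.49367 kg m^2; centre at d = 0.342 m, so I = I_cm + Md² gives I = 0.49367 + (3.41)(0.342)² = 0.89252 kg m^2.
Total I = 0.16589 + 0.89252 = 1.0584 kg m^2.

1.06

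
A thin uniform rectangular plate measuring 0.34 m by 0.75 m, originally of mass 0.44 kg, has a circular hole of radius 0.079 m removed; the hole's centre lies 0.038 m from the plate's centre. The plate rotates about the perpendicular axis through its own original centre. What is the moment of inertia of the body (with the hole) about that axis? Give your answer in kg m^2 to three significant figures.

Unpierced body about its centre: I₀ = (1/12)M(a²+b²) = (1/12)(0.44)[(0.34)² + (0.75)²] = 0.024864 kg m^2.
The removed disk has mass m = M·πr²/(ab) = (0.44)·π(0.079)²/(0.34·0.75) = 0.033831 kg (same uniform areal density).
Its moment of inertia about the rotation axis (parallel-axis theorem): I_hole = (1/2)mr² + md² = (1/2)(0.033831)(0.079)² + (0.033831)(0.038)² = 0.00015442 kg m^2.
Treating the hole as negative mass, I = I₀ − I_hole = 0.024864 − 0.00015442 = 0.024709 kg m^2.

0.0247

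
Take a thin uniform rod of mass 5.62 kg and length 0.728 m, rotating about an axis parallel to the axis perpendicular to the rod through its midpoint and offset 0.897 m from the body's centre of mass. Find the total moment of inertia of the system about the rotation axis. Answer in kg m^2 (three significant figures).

I_cm = (1/12)ML² = (1/12)(5.62)(0.728)² = 0.24821 kg m^2; centre at d = 0.897 m, so the parallel axis theorem gives I = 0.24821 + (5.62)(0.897)² = 4.7701 kg m^2.

4.77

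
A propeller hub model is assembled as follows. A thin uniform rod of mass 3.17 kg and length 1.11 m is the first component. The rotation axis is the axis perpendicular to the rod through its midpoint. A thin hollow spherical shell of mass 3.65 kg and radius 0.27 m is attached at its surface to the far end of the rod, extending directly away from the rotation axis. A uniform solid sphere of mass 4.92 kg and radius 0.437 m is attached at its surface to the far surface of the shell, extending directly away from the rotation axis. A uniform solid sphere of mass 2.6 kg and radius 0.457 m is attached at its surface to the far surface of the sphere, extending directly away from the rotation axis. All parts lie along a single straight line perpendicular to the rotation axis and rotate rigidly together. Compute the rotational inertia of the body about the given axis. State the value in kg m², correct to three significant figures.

30.4

Thin rod: I_cm = (1/12)ML² = (1/12)(3.17)(1.11)² = 0.32548 kg m²; axis through the centre, so I = 0.32548 kg m².
Spherical shell: I_cm = (2/3)MR² = (2/3)(3.65)(0.27)² = 0.17739 kg m²; centre at d = 0.555 + 0.27 = 0.825 m, so I = I_cm + Md² gives I = 0.17739 + (3.65)(0.825)² = 2.6617 kg m².
Solid sphere: I_cm = (2/5)MR² = (2/5)(4.92)(0.437)² = 0.37583 kg m²; centre at d = 0.555 + 0.27 + 0.27 + 0.437 = 1.532 m, so I = I_cm + Md² gives I = 0.37583 + (4.92)(1.532)² = 11.923 kg m².
Solid sphere: I_cm = (2/5)MR² = (2/5)(2.6)(0.457)² = 0.2172 kg m²; centre at d = 0.555 + 0.27 + 0.27 + 0.437 + 0.437 + 0.457 = 2.426 m, so I = I_cm + Md² gives I = 0.2172 + (2.6)(2.426)² = 15.519 kg m².
Total I = 0.32548 + 2.6617 + 11.923 + 15.519 = 30.43 kg m².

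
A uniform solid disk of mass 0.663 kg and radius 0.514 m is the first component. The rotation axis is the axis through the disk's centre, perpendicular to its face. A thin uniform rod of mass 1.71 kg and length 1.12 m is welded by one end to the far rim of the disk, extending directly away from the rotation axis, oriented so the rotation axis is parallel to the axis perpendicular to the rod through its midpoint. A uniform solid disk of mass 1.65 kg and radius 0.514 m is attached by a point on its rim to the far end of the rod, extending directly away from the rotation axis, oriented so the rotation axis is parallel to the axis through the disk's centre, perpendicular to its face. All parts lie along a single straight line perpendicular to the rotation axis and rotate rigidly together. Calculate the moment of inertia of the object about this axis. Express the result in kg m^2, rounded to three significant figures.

10.1

Solid disk: I_cm = (1/2)MR² = (1/2)(0.663)(0.514)² = 0.087581 kg m^2; axis through the centre, so I = 0.087581 kg m^2.
Thin rod: I_cm = (1/12)ML² = (1/12)(1.71)(1.12)² = 0.17875 kg m^2; centre at d = 0.514 + 0.56 = 1.074 m, so the parallel axis theorem gives I = 0.17875 + (1.71)(1.074)² = 2.1512 kg m^2.
Solid disk: I_cm = (1/2)MR² = (1/2)(1.65)(0.514)² = 0.21796 kg m^2; centre at d = 0.514 + 0.56 + 0.56 + 0.514 = 2.148 m, so the parallel axis theorem gives I = 0.21796 + (1.65)(2.148)² = 7.8309 kg m^2.
Total I = 0.087581 + 2.1512 + 7.8309 = 10.07 kg m^2.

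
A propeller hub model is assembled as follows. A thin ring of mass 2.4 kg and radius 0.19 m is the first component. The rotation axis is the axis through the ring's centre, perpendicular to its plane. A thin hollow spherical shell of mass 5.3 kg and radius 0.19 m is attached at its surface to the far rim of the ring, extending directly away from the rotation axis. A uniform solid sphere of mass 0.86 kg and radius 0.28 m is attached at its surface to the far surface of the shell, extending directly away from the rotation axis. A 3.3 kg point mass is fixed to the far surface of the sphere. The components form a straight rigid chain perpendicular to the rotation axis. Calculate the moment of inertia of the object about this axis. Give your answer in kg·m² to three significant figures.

Thin ring: I_cm = MR² = (2.4)(0.19)² = 0.08664 kg·m²; axis through the centre, so I = 0.08664 kg·m².
Spherical shell: I_cm = (2/3)MR² = (2/3)(5.3)(0.19)² = 0.12755 kg·m²; centre at d = 0.19 + 0.19 = 0.38 m, so I = I_cm + Md² gives I = 0.12755 + (5.3)(0.38)² = 0.89287 kg·m².
Solid sphere: I_cm = (2/5)MR² = (2/5)(0.86)(0.28)² = 0.02697 kg·m²; centre at d = 0.19 + 0.19 + 0.19 + 0.28 = 0.85 m, so I = I_cm + Md² gives I = 0.02697 + (0.86)(0.85)² = 0.64832 kg·m².
Point mass: I_cm = 0; centre at d = 0.19 + 0.19 + 0.19 + 0.28 + 0.28 = 1.13 m, so I = I_cm + Md² gives I = 0 + (3.3)(1.13)² = 4.2138 kg·m².
Total I = 0.08664 + 0.89287 + 0.64832 + 4.2138 = 5.8416 kg·m².

5.84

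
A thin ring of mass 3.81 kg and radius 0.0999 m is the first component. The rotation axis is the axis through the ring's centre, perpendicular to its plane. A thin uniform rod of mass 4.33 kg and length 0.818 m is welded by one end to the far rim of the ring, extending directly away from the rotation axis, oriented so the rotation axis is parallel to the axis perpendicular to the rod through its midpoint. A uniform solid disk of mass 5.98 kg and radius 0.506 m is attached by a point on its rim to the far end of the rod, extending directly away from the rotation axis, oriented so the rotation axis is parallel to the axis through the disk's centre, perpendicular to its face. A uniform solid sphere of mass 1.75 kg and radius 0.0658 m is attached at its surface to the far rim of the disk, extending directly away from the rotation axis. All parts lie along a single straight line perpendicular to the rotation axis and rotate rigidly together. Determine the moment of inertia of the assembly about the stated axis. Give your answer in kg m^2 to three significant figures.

Thin ring: I_cm = MR² = (3.81)(0.0999)² = 0.038024 kg m^2; axis through the centre, so I = 0.038024 kg m^2.
Thin rod: I_cm = (1/12)ML² = (1/12)(4.33)(0.818)² = 0.24144 kg m^2; centre at d = 0.0999 + 0.409 = 0.5089 m, so I = I_cm + Md² gives I = 0.24144 + (4.33)(0.5089)² = 1.3628 kg m^2.
Solid disk: I_cm = (1/2)MR² = (1/2)(5.98)(0.506)² = 0.76555 kg m^2; centre at d = 0.0999 + 0.409 + 0.409 + 0.506 = 1.4239 m, so I = I_cm + Md² gives I = 0.76555 + (5.98)(1.4239)² = 12.89 kg m^2.
Solid sphere: I_cm = (2/5)MR² = (2/5)(1.75)(0.0658)² = 0.0030307 kg m^2; centre at d = 0.0999 + 0.409 + 0.409 + 0.506 + 0.506 + 0.0658 = 1.9957 m, so I = I_cm + Md² gives I = 0.0030307 + (1.75)(1.9957)² = 6.973 kg m^2.
Total I = 0.038024 + 1.3628 + 12.89 + 6.973 = 21.264 kg m^2.

21.3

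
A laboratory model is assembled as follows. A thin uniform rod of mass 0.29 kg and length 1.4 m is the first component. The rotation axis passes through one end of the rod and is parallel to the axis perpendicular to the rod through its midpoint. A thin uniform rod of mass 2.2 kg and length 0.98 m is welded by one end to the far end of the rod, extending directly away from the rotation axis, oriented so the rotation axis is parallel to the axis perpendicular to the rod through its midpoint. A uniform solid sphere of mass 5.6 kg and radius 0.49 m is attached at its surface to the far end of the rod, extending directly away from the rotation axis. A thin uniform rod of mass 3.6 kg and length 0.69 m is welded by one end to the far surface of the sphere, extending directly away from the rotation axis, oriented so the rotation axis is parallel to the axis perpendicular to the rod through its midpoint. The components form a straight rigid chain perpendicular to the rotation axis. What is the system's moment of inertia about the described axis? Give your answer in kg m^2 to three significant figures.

Thin rod: I_cm = (1/12)ML² = (1/12)(0.29)(1.4)² = 0.047367 kg m^2; centre at d = 0.7 m, so I = I_cm + Md² gives I = 0.047367 + (0.29)(0.7)² = 0.18947 kg m^2.
Thin rod: I_cm = (1/12)ML² = (1/12)(2.2)(0.98)² = 0.17607 kg m^2; centre at d = 0.7 + 0.7 + 0.49 = 1.89 m, so I = I_cm + Md² gives I = 0.17607 + (2.2)(1.89)² = 8.0347 kg m^2.
Solid sphere: I_cm = (2/5)MR² = (2/5)(5.6)(0.49)² = 0.53782 kg m^2; centre at d = 0.7 + 0.7 + 0.49 + 0.49 + 0.49 = 2.87 m, so I = I_cm + Md² gives I = 0.53782 + (5.6)(2.87)² = 46.664 kg m^2.
Thin rod: I_cm = (1/12)ML² = (1/12)(3.6)(0.69)² = 0.14283 kg m^2; centre at d = 0.7 + 0.7 + 0.49 + 0.49 + 0.49 + 0.49 + 0.345 = 3.705 m, so I = I_cm + Md² gives I = 0.14283 + (3.6)(3.705)² = 49.56 kg m^2.
Total I = 0.18947 + 8.0347 + 46.664 + 49.56 = 104.45 kg m^2.

104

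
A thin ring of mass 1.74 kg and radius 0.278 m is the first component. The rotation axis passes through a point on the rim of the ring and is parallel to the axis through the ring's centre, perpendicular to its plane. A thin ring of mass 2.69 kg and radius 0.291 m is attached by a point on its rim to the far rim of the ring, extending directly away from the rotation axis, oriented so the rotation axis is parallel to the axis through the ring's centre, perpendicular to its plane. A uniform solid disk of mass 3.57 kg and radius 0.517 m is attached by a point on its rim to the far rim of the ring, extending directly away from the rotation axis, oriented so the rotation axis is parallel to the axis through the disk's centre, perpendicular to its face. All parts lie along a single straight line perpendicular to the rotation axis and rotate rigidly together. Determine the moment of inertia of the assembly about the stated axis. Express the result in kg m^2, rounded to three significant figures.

Thin ring: I_cm = MR² = (1.74)(0.278)² = 0.13447 kg m^2; centre at d = 0.278 m, so the parallel axis theorem gives I = 0.13447 + (1.74)(0.278)² = 0.26895 kg m^2.
Thin ring: I_cm = MR² = (2.69)(0.291)² = 0.22779 kg m^2; centre at d = 0.278 + 0.278 + 0.291 = 0.847 m, so the parallel axis theorem gives I = 0.22779 + (2.69)(0.847)² = 2.1576 kg m^2.
Solid disk: I_cm = (1/2)MR² = (1/2)(3.57)(0.517)² = 0.47711 kg m^2; centre at d = 0.278 + 0.278 + 0.291 + 0.291 + 0.517 = 1.655 m, so the parallel axis theorem gives I = 0.47711 + (3.57)(1.655)² = 10.255 kg m^2.
Total I = 0.26895 + 2.1576 + 10.255 = 12.682 kg m^2.

12.7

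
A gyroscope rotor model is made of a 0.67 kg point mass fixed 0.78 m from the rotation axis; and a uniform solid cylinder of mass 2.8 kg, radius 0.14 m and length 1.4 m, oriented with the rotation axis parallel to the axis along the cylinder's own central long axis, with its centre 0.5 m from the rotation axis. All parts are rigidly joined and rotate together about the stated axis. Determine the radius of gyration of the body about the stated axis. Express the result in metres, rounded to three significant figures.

0.572

Point mass: I_cm = 0; centre at d = 0.78 m, so I = I_cm + Md² gives I = 0 + (0.67)(0.78)² = 0.40763 kg·m².
Solid cylinder: I_cm = (1/2)MR² = (1/2)(2.8)(0.14)² = 0.02744 kg·m²; centre at d = 0.5 m, so I = I_cm + Md² gives I = 0.02744 + (2.8)(0.5)² = 0.72744 kg·m².
Total I = 1.1351 kg·m²; total mass M = 3.47 kg.
k = √(I/M) = √(1.1351/3.47) = 0.57193 m.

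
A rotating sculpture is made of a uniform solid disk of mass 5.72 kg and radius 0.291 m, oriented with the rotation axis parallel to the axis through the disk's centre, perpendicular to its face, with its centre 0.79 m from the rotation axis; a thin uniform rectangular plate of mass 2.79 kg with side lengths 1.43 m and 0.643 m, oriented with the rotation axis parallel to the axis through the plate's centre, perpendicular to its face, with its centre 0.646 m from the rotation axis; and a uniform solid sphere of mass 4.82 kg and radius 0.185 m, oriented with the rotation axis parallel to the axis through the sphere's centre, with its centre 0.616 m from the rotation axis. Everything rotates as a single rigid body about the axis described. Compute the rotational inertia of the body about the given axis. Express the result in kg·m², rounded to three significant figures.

Solid disk: I_cm = (1/2)MR² = (1/2)(5.72)(0.291)² = 0.24219 kg·m²; centre at d = 0.79 m, so the parallel axis theorem gives I = 0.24219 + (5.72)(0.79)² = 3.812 kg·m².
Rectangular plate: I_cm = (1/12)M(a²+b²) = (1/12)(2.79)[(1.43)² + (0.643)²] = 0.57157 kg·m²; centre at d = 0.646 m, so the parallel axis theorem gives I = 0.57157 + (2.79)(0.646)² = 1.7359 kg·m².
Solid sphere: I_cm = (2/5)MR² = (2/5)(4.82)(0.185)² = 0.065986 kg·m²; centre at d = 0.616 m, so the parallel axis theorem gives I = 0.065986 + (4.82)(0.616)² = 1.895 kg·m².
Total I = 3.812 + 1.7359 + 1.895 = 7.4429 kg·m².

7.44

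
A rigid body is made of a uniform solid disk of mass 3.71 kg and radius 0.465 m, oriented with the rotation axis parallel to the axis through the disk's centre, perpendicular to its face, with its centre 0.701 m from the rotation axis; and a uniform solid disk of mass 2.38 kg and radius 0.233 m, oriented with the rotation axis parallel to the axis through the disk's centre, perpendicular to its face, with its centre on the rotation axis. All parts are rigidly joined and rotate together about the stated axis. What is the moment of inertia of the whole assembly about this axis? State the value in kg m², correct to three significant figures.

Solid disk: I_cm = (1/2)MR² = (1/2)(3.71)(0.465)² = 0.4011 kg m²; centre at d = 0.701 m, so the parallel axis theorem gives I = 0.4011 + (3.71)(0.701)² = 2.2242 kg m².
Solid disk: I_cm = (1/2)MR² = (1/2)(2.38)(0.233)² = 0.064604 kg m²; axis through the centre, so I = 0.064604 kg m².
Total I = 2.2242 + 0.064604 = 2.2888 kg m².

2.29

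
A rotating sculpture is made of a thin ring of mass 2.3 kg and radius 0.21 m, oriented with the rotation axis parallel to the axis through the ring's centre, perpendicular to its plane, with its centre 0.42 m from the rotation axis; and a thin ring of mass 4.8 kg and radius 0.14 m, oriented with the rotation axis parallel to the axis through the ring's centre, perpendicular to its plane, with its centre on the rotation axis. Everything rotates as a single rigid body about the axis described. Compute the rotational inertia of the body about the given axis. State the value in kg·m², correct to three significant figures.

Thin ring: I_cm = MR² = (2.3)(0.21)² = 0.10143 kg·m²; centre at d = 0.42 m, so the parallel axis theorem gives I = 0.10143 + (2.3)(0.42)² = 0.50715 kg·m².
Thin ring: I_cm = MR² = (4.8)(0.14)² = 0.09408 kg·m²; axis through the centre, so I = 0.09408 kg·m².
Total I = 0.50715 + 0.09408 = 0.60123 kg·m².

0.601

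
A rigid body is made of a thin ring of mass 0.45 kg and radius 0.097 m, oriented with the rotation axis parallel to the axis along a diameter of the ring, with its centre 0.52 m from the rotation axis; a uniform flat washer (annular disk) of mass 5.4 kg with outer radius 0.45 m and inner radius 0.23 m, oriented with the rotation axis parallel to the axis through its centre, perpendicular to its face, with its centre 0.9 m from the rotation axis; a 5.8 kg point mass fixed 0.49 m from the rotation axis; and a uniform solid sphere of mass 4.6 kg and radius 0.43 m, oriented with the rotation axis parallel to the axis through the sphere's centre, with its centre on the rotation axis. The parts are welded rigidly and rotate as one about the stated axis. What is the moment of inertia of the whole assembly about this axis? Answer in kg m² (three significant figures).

6.92

Thin ring: I_cm = (1/2)MR² = (1/2)(0.45)(0.097)² = 0.002117 kg m²; centre at d = 0.52 m, so the parallel axis theorem gives I = 0.002117 + (0.45)(0.52)² = 0.1238 kg m².
Annular disk: I_cm = (1/2)M(R²+r²) = (1/2)(5.4)[(0.45)² + (0.23)²] = 0.68958 kg m²; centre at d = 0.9 m, so the parallel axis theorem gives I = 0.68958 + (5.4)(0.9)² = 5.0636 kg m².
Point mass: I_cm = 0; centre at d = 0.49 m, so the parallel axis theorem gives I = 0 + (5.8)(0.49)² = 1.3926 kg m².
Solid sphere: I_cm = (2/5)MR² = (2/5)(4.6)(0.43)² = 0.34022 kg m²; axis through the centre, so I = 0.34022 kg m².
Total I = 0.1238 + 5.0636 + 1.3926 + 0.34022 = 6.9202 kg m².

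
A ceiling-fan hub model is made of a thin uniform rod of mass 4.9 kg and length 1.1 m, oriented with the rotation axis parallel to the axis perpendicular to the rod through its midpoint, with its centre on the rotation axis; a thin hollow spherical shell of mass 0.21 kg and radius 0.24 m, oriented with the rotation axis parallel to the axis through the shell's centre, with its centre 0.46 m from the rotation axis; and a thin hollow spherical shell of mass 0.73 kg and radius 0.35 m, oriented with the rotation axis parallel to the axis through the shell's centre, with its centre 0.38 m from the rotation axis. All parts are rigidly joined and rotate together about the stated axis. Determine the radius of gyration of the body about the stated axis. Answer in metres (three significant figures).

0.349

Thin rod: I_cm = (1/12)ML² = (1/12)(4.9)(1.1)² = 0.49408 kg m^2; axis through the centre, so I = 0.49408 kg m^2.
Spherical shell: I_cm = (2/3)MR² = (2/3)(0.21)(0.24)² = 0.008064 kg m^2; centre at d = 0.46 m, so the parallel axis theorem gives I = 0.008064 + (0.21)(0.46)² = 0.0525 kg m^2.
Spherical shell: I_cm = (2/3)MR² = (2/3)(0.73)(0.35)² = 0.059617 kg m^2; centre at d = 0.38 m, so the parallel axis theorem gives I = 0.059617 + (0.73)(0.38)² = 0.16503 kg m^2.
Total I = 0.71161 kg m^2; total mass M = 5.84 kg.
k = √(I/M) = √(0.71161/5.84) = 0.34907 m.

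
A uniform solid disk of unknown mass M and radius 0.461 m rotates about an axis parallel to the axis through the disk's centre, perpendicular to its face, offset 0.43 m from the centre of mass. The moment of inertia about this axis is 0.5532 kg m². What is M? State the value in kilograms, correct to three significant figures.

1.90

I = I_cm + Md² = (1/2)MR² + Md² = M·[0.5·(0.461)² + (0.43)²] = M·0.29116.
So M = 0.5532 / 0.29116 = 1.9 kg.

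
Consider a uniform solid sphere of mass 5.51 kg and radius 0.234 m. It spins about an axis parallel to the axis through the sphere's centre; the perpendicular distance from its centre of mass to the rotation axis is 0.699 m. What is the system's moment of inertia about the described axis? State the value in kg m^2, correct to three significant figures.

I_cm = (2/5)MR² = (2/5)(5.51)(0.234)² = 0.12068 kg m^2; centre at d = 0.699 m, so the parallel axis theorem gives I = 0.12068 + (5.51)(0.699)² = 2.8129 kg m^2.

2.81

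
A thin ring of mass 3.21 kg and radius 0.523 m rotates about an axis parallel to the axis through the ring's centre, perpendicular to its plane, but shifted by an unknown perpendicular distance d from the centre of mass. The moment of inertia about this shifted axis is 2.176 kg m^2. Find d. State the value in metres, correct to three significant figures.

0.636

About the centre-of-mass axis, I_cm = MR² = (3.21)(0.523)² = 0.87803 kg m^2.
Parallel axis theorem: I = I_cm + Md², so Md² = 2.176 − 0.87803 = 1.298 kg m^2.
d = √(1.298 / 3.21) = 0.63589 m.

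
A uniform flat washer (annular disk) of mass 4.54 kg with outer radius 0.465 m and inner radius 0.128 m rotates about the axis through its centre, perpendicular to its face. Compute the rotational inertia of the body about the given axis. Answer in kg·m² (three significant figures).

I_cm = (1/2)M(R²+r²) = (1/2)(4.54)[(0.465)² + (0.128)²] = 0.52802 kg·m²; axis through the centre, so I = 0.52802 kg·m².

0.528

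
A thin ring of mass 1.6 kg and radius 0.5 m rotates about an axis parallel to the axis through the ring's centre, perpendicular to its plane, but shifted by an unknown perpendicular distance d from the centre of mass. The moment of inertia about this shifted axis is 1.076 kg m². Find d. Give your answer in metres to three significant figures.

0.650

About the centre-of-mass axis, I_cm = MR² = (1.6)(0.5)² = 0.4 kg m².
Parallel axis theorem: I = I_cm + Md², so Md² = 1.076 − 0.4 = 0.676 kg m².
d = √(0.676 / 1.6) = 0.65 m.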